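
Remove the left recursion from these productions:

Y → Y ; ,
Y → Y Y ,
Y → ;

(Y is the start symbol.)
Y → ; Y'
Y' → ; , Y'
Y' → Y , Y'
Y' → ε

Y is directly left-recursive. The standard transformation for
  A → A α₁ | ... | A α_m | β₁ | ... | β_n
is
  A  → β₁ A' | ... | β_n A'
  A' → α₁ A' | ... | α_m A' | ε

Y → ; becomes Y → ; Y'
Y → Y ; , becomes Y' → ; , Y'
Y → Y Y , becomes Y' → Y , Y'
Add Y' → ε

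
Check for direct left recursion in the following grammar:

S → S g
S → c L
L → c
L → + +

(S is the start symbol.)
S → S g: LEFT RECURSIVE (starts with S)
S → c L: starts with c
L → c: starts with c
L → + +: starts with '+'

The grammar has direct left recursion on: S.

Answer: Yes, S is left-recursive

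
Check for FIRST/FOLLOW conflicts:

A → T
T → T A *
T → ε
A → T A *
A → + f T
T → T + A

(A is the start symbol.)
Nullable non-terminals: A, T.
FIRST sets used below: FIRST(T) = { '*', '+', ε }, FIRST(A) = { '*', '+', ε }

A: nullable alternative(s) A → T; FOLLOW(A) = { $, '*', '+' }
  A → T: FIRST \ {ε} = { '*', '+' } — this is the only nullable alternative, skip
  A → T A *: FIRST \ {ε} = { '*', '+' } — overlaps FOLLOW(A) on { '*', '+' }: CONFLICT
  A → + f T: FIRST \ {ε} = { '+' } — overlaps FOLLOW(A) on { '+' }: CONFLICT

T: nullable alternative(s) T → ε; FOLLOW(T) = { $, '*', '+' }
  T → T A *: FIRST \ {ε} = { '*', '+' } — overlaps FOLLOW(T) on { '*', '+' }: CONFLICT
  T → ε: FIRST \ {ε} = { } — this is the only nullable alternative, skip
  T → T + A: FIRST \ {ε} = { '*', '+' } — overlaps FOLLOW(T) on { '*', '+' }: CONFLICT

So the grammar has 4 FIRST/FOLLOW conflicts (marked CONFLICT above).

Answer: Yes. A → T A '*' with FOLLOW(A) on { '*', '+' }; A → '+' f T with FOLLOW(A) on { '+' }; T → T A '*' with FOLLOW(T) on { '*', '+' }; T → T '+' A with FOLLOW(T) on { '*', '+' }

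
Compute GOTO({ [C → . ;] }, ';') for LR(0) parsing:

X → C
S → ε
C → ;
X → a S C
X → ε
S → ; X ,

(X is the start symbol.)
GOTO(I, ';') = CLOSURE({ [A → αX.β] : [A → α.Xβ] ∈ I, X = ';' })

Items with dot before ';', with the dot advanced:
  [C → . ;] → [C → ; .]
Closure adds nothing (no advanced item has the dot before a non-terminal).

GOTO = { [C → ; .] }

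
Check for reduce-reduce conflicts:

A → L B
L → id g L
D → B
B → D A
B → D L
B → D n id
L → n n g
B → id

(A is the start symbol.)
Augment with A' → A and build the canonical LR(0) collection (I0 = CLOSURE({[A' → . A]}), then GOTO on every symbol after a dot until no new states appear). It has 16 states:
  I0: { [A → . L B], [A' → . A], [L → . id g L], [L → . n n g] }  — shift
  I1: { [A' → A .] }  — accept
  I2: { [A → L . B], [B → . D A], [B → . D L], [B → . D n id], [B → . id], [D → . B] }  — shift
  I3: { [L → id . g L] }  — shift
  I4: { [L → n . n g] }  — shift
  I5: { [L → n n . g] }  — shift
  I6: { [L → n n g .] }  — reduce
  I7: { [L → . id g L], [L → . n n g], [L → id g . L] }  — shift
  I8: { [L → id g L .] }  — reduce
  I9: { [A → L B .], [D → B .] }  — 2 reduces
  I10: { [A → . L B], [B → D . A], [B → D . L], [B → D . n id], [L → . id g L], [L → . n n g] }  — shift
  I11: { [B → id .] }  — reduce
  I12: { [B → D A .] }  — reduce
  I13: { [A → L . B], [B → . D A], [B → . D L], [B → . D n id], [B → . id], [B → D L .], [D → . B] }  — shift, reduce
  I14: { [B → D n . id], [L → n . n g] }  — shift
  I15: { [B → D n id .] }  — reduce

I9 contains complete items [A → L B .], [D → B .] — reduce-reduce conflict.

Answer: Yes — I9: [A → L B .] vs [D → B .]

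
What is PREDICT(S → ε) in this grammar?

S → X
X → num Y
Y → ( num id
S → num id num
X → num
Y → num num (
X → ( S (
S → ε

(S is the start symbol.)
PREDICT(S → ε) = (FIRST(RHS) \ {ε}) ∪ (FOLLOW(S) if ε ∈ FIRST(RHS), i.e. RHS ⇒* ε)
The right-hand side is ε (FIRST(ε) = { ε }), so the predict set is FOLLOW(S) = { $, '(' }
PREDICT(S → ε) = { $, '(' }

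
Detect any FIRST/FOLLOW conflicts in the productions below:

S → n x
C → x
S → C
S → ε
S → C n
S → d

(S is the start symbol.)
A FIRST/FOLLOW conflict occurs when a non-terminal N has a nullable alternative N → β (β ⇒* ε) and another alternative N → α with FIRST(α) ∩ FOLLOW(N) ≠ ∅: on such a lookahead the parser cannot decide between expanding α and letting N vanish via β.

Nullable non-terminals: S.
FIRST sets used below: FIRST(C) = { 'x' }

S: nullable alternative(s) S → ε; FOLLOW(S) = { $ }
  S → n x: FIRST \ {ε} = { 'n' } — disjoint from FOLLOW(S)
  S → C: FIRST \ {ε} = { 'x' } — disjoint from FOLLOW(S)
  S → ε: FIRST \ {ε} = { } — this is the only nullable alternative, skip
  S → C n: FIRST \ {ε} = { 'x' } — disjoint from FOLLOW(S)
  S → d: FIRST \ {ε} = { 'd' } — disjoint from FOLLOW(S)

C has no nullable alternative, so no FIRST/FOLLOW check is needed there.

No FIRST/FOLLOW conflicts found.

Answer: No FIRST/FOLLOW conflicts.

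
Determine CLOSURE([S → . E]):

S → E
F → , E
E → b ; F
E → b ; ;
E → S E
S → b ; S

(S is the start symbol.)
{ [E → . S E], [E → . b ; ;], [E → . b ; F], [S → . E], [S → . b ; S] }

To compute CLOSURE, for each item [A → α.Bβ] where B is a non-terminal, add [B → .γ] for all productions B → γ; repeat for the newly added items until nothing changes.

Start with: [S → . E]
  [S → . E] has the dot before E: add [E → . b ; F], [E → . b ; ;], [E → . S E]
  [E → . S E] has the dot before S: add [S → . b ; S]
No further items can be added.

CLOSURE = { [E → . S E], [E → . b ; ;], [E → . b ; F], [S → . E], [S → . b ; S] }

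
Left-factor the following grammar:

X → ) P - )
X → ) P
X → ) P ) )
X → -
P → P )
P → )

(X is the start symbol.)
X → ) P X'
X' → - )
X' → ε
X' → ) )
X → -
P → P )
P → )

Left-factoring transforms A → αβ₁ | αβ₂ into A → αA' and A' → β₁ | β₂
(α is the longest common prefix among the alternatives). Repeat until
no nonterminal has two alternatives with a common prefix.

Round 1: X has alternatives sharing prefix ') P'. Introduce X': X → ) P X'
  Add: X' → - )
  Add: X' → ε
  Add: X' → ) )

No remaining common prefixes — done.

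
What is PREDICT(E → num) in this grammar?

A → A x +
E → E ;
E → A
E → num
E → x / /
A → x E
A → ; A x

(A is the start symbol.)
PREDICT(E → num) = (FIRST(RHS) \ {ε}) ∪ (FOLLOW(E) if ε ∈ FIRST(RHS), i.e. RHS ⇒* ε)
FIRST(num) = { 'num' }
ε ∉ FIRST(num), so FOLLOW(E) is not added.
PREDICT(E → num) = { 'num' }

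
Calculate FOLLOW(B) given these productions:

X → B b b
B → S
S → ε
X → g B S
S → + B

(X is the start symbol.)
{ $, '+', 'b' }

To compute FOLLOW(B), find every occurrence of B on a right-hand side N → α B β: add FIRST(β) \ {ε}, and if β is empty or nullable also add FOLLOW(N). Iterate to a fixed point.

In X → B b b: B is followed by b b, add FIRST(b b) \ {ε} = { 'b' }
In X → g B S: B is followed by S, add FIRST(S) \ {ε} = { '+' }
  S is nullable, so also add FOLLOW(X)
In S → + B: B is at the end, add FOLLOW(S)

The FOLLOW sets referred to above (computed the same way, to a fixed point):
  FOLLOW(X) = { $ }
  FOLLOW(S) = { $, '+', 'b' }

Taking the union: FOLLOW(B) = { $, '+', 'b' }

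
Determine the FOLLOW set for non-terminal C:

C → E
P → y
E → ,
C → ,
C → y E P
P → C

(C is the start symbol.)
{ $ }

To compute FOLLOW(C), find every occurrence of C on a right-hand side N → α C β: add FIRST(β) \ {ε}, and if β is empty or nullable also add FOLLOW(N). Iterate to a fixed point.

C is the start symbol, so $ ∈ FOLLOW(C).
In P → C: C is at the end, add FOLLOW(P)

The FOLLOW sets referred to above (computed the same way, to a fixed point):
  FOLLOW(P) = { $ }

Taking the union: FOLLOW(C) = { $ }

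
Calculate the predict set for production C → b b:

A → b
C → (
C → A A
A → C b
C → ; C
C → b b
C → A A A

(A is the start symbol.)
{ 'b' }

PREDICT(C → b b) = (FIRST(RHS) \ {ε}) ∪ (FOLLOW(C) if ε ∈ FIRST(RHS), i.e. RHS ⇒* ε)
FIRST(b b) = { 'b' }
ε ∉ FIRST(b b), so FOLLOW(C) is not added.
PREDICT(C → b b) = { 'b' }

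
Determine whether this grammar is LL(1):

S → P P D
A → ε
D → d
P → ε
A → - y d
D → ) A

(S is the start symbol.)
Relevant sets:
  FOLLOW(A) = { $ }

For A:
  PREDICT(A → ε) = { $ }
  PREDICT(A → '-' y d) = { '-' }
For D:
  PREDICT(D → d) = { 'd' }
  PREDICT(D → ')' A) = { ')' }
S, P have a single production, so nothing to check there.

All predict sets are disjoint. The grammar IS LL(1).

Answer: Yes, the grammar is LL(1).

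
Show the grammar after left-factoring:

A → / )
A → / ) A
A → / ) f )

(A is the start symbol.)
A → / ) A'
A' → ε
A' → A
A' → f )

Left-factoring transforms A → αβ₁ | αβ₂ into A → αA' and A' → β₁ | β₂
(α is the longest common prefix among the alternatives). Repeat until
no nonterminal has two alternatives with a common prefix.

Round 1: A has alternatives sharing prefix '/ )'. Introduce A': A → / ) A'
  Add: A' → ε
  Add: A' → A
  Add: A' → f )

No remaining common prefixes — done.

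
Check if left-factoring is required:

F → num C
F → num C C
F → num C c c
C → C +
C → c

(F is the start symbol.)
Yes, F has productions with common prefix 'num C'

Left-factoring is needed when two productions for the same non-terminal
share a common prefix on the right-hand side.

Productions for F:
  F → num C
  F → num C C
  F → num C c c
Productions for C:
  C → C +
  C → c

Found common prefix 'num C' in productions for F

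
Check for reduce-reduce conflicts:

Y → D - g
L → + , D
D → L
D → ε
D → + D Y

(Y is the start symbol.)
No reduce-reduce conflicts

A reduce-reduce conflict occurs when an LR(0) state has two complete items [A → α .] and [B → β .] — both call for a reduction, and with no lookahead the parser cannot choose between them.

Augment with Y' → Y and build the canonical LR(0) collection (I0 = CLOSURE({[Y' → . Y]}), then GOTO on every symbol after a dot until no new states appear). It has 11 states:
  I0: { [D → . + D Y], [D → . L], [D → .], [L → . + , D], [Y → . D - g], [Y' → . Y] }  — shift, reduce
  I1: { [D → + . D Y], [D → . + D Y], [D → . L], [D → .], [L → + . , D], [L → . + , D] }  — shift, reduce
  I2: { [Y → D . - g] }  — shift
  I3: { [D → L .] }  — reduce
  I4: { [Y' → Y .] }  — accept
  I5: { [Y → D - . g] }  — shift
  I6: { [Y → D - g .] }  — reduce
  I7: { [D → . + D Y], [D → . L], [D → .], [L → + , . D], [L → . + , D] }  — shift, reduce
  I8: { [D → + D . Y], [D → . + D Y], [D → . L], [D → .], [L → . + , D], [Y → . D - g] }  — shift, reduce
  I9: { [D → + D Y .] }  — reduce
  I10: { [L → + , D .] }  — reduce

No state contains more than one complete item.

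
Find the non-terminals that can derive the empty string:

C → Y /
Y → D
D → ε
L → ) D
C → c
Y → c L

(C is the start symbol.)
{ 'D', 'Y' }

A non-terminal is nullable if it can derive ε (the empty string): either it has an ε-production, or it has a production whose right-hand side consists entirely of nullable non-terminals.

ε-productions: D → ε
So D is immediately nullable.
Y → D: every symbol on the right is nullable, so Y is nullable too.
No further non-terminal can be added: every production for the remaining non-terminals contains a terminal or a non-nullable non-terminal.
Nullable = { 'D', 'Y' }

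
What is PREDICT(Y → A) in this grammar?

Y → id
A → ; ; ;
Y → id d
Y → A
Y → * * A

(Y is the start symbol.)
PREDICT(Y → A) = (FIRST(RHS) \ {ε}) ∪ (FOLLOW(Y) if ε ∈ FIRST(RHS), i.e. RHS ⇒* ε)
FIRST(A) = { ';' }
FIRST(A) = { ';' }
ε ∉ FIRST(A), so FOLLOW(Y) is not added.
PREDICT(Y → A) = { ';' }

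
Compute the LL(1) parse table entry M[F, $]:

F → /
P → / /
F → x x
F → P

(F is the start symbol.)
Empty (error entry)

To find M[F, $], we find productions for F where $ is in the predict set (PREDICT(N → α) = (FIRST(α) \ {ε}) ∪ (FOLLOW(N) if α ⇒* ε)).

Relevant sets:
  FIRST(P) = { '/' }

F → /: PREDICT = { '/' }
F → x x: PREDICT = { 'x' }
F → P: PREDICT = { '/' }

M[F, $] is empty (no production applies)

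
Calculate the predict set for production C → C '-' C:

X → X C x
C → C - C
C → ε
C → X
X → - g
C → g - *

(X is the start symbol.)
PREDICT(C → C '-' C) = (FIRST(RHS) \ {ε}) ∪ (FOLLOW(C) if ε ∈ FIRST(RHS), i.e. RHS ⇒* ε)
FIRST(C) = { '-', 'g', ε }
FIRST(C '-' C) = { '-', 'g' }
ε ∉ FIRST(C '-' C), so FOLLOW(C) is not added.
PREDICT(C → C '-' C) = { '-', 'g' }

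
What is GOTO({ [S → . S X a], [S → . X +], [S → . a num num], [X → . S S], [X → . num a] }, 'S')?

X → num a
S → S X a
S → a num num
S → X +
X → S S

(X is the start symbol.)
{ [S → . S X a], [S → . X +], [S → . a num num], [S → S . X a], [X → . S S], [X → . num a], [X → S . S] }

GOTO(I, 'S') = CLOSURE({ [A → αX.β] : [A → α.Xβ] ∈ I, X = 'S' })

Items with dot before 'S', with the dot advanced:
  [S → . S X a] → [S → S . X a]
  [X → . S S] → [X → S . S]
Closure of the advanced items:
  [S → S . X a] has the dot before X: add [X → . num a], [X → . S S]
  [X → S . S] has the dot before S: add [S → . S X a], [S → . a num num], [S → . X +]

GOTO = { [S → . S X a], [S → . X +], [S → . a num num], [S → S . X a], [X → . S S], [X → . num a], [X → S . S] }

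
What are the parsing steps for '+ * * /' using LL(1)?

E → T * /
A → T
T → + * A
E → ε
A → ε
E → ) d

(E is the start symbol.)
LL(1) parsing maintains a stack (initially the start symbol over $) and the input. At each step: if the stack top is a terminal, match it against the current input token; if it is a non-terminal N, replace it with the RHS of M[N, lookahead] (the unique production whose predict set contains the lookahead).

Stack is shown with the top on the left.

Stack        Input      Action
------------------------------
E $          + * * / $  output E → T * /
T * / $      + * * / $  output T → + * A
+ * A * / $  + * * / $  match '+'
* A * / $    * * / $    match '*'
A * / $      * / $      output A → ε
* / $        * / $      match '*'
/ $          / $        match '/'
$            $          accept

The string is accepted.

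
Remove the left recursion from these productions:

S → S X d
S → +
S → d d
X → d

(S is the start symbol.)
S is directly left-recursive. The standard transformation for
  A → A α₁ | ... | A α_m | β₁ | ... | β_n
is
  A  → β₁ A' | ... | β_n A'
  A' → α₁ A' | ... | α_m A' | ε

S → + becomes S → + S'
S → d d becomes S → d d S'
S → S X d becomes S' → X d S'
Add S' → ε

Productions for other non-terminals are unchanged:
  X → d

Resulting grammar:
S → + S'
S → d d S'
S' → X d S'
S' → ε
X → d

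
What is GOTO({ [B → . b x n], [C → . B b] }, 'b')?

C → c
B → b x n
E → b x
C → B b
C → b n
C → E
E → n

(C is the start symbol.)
GOTO(I, 'b') = CLOSURE({ [A → αX.β] : [A → α.Xβ] ∈ I, X = 'b' })

Items with dot before 'b', with the dot advanced:
  [B → . b x n] → [B → b . x n]
Closure adds nothing (no advanced item has the dot before a non-terminal).

GOTO = { [B → b . x n] }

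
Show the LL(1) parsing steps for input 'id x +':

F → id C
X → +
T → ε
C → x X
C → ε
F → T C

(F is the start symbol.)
LL(1) parsing maintains a stack (initially the start symbol over $) and the input. At each step: if the stack top is a terminal, match it against the current input token; if it is a non-terminal N, replace it with the RHS of M[N, lookahead] (the unique production whose predict set contains the lookahead).

Stack is shown with the top on the left.

Stack   Input     Action
------------------------
F $     id x + $  output F → id C
id C $  id x + $  match 'id'
C $     x + $     output C → x X
x X $   x + $     match 'x'
X $     + $       output X → +
+ $     + $       match '+'
$       $         accept

The string is accepted.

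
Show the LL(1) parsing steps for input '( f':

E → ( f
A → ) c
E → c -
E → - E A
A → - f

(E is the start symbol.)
LL(1) parsing maintains a stack (initially the start symbol over $) and the input. At each step: if the stack top is a terminal, match it against the current input token; if it is a non-terminal N, replace it with the RHS of M[N, lookahead] (the unique production whose predict set contains the lookahead).

Stack is shown with the top on the left.

Stack  Input  Action
--------------------
E $    ( f $  output E → ( f
( f $  ( f $  match '('
f $    f $    match 'f'
$      $      accept

The string is accepted.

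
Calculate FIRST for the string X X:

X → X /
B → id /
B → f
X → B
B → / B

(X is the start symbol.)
FIRST sets of the non-terminals involved (from the grammar, by fixed-point iteration):
  FIRST(X) = { '/', 'f', 'id' }

To compute FIRST(X X), process the symbols left to right:
Symbol X is a non-terminal. Add FIRST(X) \ {ε} = { '/', 'f', 'id' }
X is not nullable (ε ∉ FIRST(X)), so stop here.
FIRST(X X) = { '/', 'f', 'id' }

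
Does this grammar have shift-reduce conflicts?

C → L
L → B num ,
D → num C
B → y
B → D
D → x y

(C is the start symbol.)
No shift-reduce conflicts

A shift-reduce conflict occurs when an LR(0) state has both:
  - a complete (reduce) item [A → α .] (dot at the end), and
  - a shift item [B → β . c γ] (dot before a terminal).

Augment with C' → C and build the canonical LR(0) collection (I0 = CLOSURE({[C' → . C]}), then GOTO on every symbol after a dot until no new states appear). It has 12 states:
  I0: { [B → . D], [B → . y], [C → . L], [C' → . C], [D → . num C], [D → . x y], [L → . B num ,] }  — shift
  I1: { [L → B . num ,] }  — shift
  I2: { [C' → C .] }  — accept
  I3: { [B → D .] }  — reduce
  I4: { [C → L .] }  — reduce
  I5: { [B → . D], [B → . y], [C → . L], [D → . num C], [D → . x y], [D → num . C], [L → . B num ,] }  — shift
  I6: { [D → x . y] }  — shift
  I7: { [B → y .] }  — reduce
  I8: { [D → x y .] }  — reduce
  I9: { [D → num C .] }  — reduce
  I10: { [L → B num . ,] }  — shift
  I11: { [L → B num , .] }  — reduce

No state contains both a complete item and a shift item.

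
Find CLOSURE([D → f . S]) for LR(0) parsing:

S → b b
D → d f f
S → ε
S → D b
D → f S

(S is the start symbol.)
{ [D → . d f f], [D → . f S], [D → f . S], [S → . D b], [S → . b b], [S → .] }

To compute CLOSURE, for each item [A → α.Bβ] where B is a non-terminal, add [B → .γ] for all productions B → γ; repeat for the newly added items until nothing changes.

Start with: [D → f . S]
  [D → f . S] has the dot before S: add [S → . b b], [S → .], [S → . D b]
  [S → . D b] has the dot before D: add [D → . d f f], [D → . f S]
No further items can be added.

CLOSURE = { [D → . d f f], [D → . f S], [D → f . S], [S → . D b], [S → . b b], [S → .] }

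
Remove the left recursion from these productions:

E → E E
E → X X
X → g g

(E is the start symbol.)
E is directly left-recursive. The standard transformation for
  A → A α₁ | ... | A α_m | β₁ | ... | β_n
is
  A  → β₁ A' | ... | β_n A'
  A' → α₁ A' | ... | α_m A' | ε

E → X X becomes E → X X E'
E → E E becomes E' → E E'
Add E' → ε

Productions for other non-terminals are unchanged:
  X → g g

Resulting grammar:
E → X X E'
E' → E E'
E' → ε
X → g g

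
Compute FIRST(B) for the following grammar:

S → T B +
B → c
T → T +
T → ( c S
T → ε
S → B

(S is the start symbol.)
From B → c:
  - c is a terminal: add 'c' and stop

Collecting: FIRST(B) = { 'c' }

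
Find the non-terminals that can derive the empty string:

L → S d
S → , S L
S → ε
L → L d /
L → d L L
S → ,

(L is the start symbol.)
{ 'S' }

ε-productions: S → ε
So S is immediately nullable.
No further non-terminal can be added: every production for the remaining non-terminals contains a terminal or a non-nullable non-terminal.
Nullable = { 'S' }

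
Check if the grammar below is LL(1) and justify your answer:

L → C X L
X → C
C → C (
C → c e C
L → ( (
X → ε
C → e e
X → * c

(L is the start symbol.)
No. Predict set conflict for X: { 'c', 'e' }

Relevant sets:
  FIRST(C) = { 'c', 'e' }
  FOLLOW(X) = { '(', 'c', 'e' }

For L:
  PREDICT(L → C X L) = { 'c', 'e' }
  PREDICT(L → '(' '(') = { '(' }
For X:
  PREDICT(X → C) = { 'c', 'e' }
  PREDICT(X → ε) = { '(', 'c', 'e' }
  PREDICT(X → '*' c) = { '*' }
For C:
  PREDICT(C → C '(') = { 'c', 'e' }
  PREDICT(C → c e C) = { 'c' }
  PREDICT(C → e e) = { 'e' }

Conflict found: Predict set conflict for X: { 'c', 'e' }
The grammar is NOT LL(1).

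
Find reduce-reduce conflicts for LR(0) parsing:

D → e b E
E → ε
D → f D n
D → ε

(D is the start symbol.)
No reduce-reduce conflicts

Augment with D' → D and build the canonical LR(0) collection (I0 = CLOSURE({[D' → . D]}), then GOTO on every symbol after a dot until no new states appear). It has 8 states:
  I0: { [D → . e b E], [D → . f D n], [D → .], [D' → . D] }  — shift, reduce
  I1: { [D' → D .] }  — accept
  I2: { [D → e . b E] }  — shift
  I3: { [D → . e b E], [D → . f D n], [D → .], [D → f . D n] }  — shift, reduce
  I4: { [D → f D . n] }  — shift
  I5: { [D → f D n .] }  — reduce
  I6: { [D → e b . E], [E → .] }  — reduce
  I7: { [D → e b E .] }  — reduce

No state contains more than one complete item.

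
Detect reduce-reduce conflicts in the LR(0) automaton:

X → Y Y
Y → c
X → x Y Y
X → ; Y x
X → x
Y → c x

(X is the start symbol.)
Augment with X' → X and build the canonical LR(0) collection (I0 = CLOSURE({[X' → . X]}), then GOTO on every symbol after a dot until no new states appear). It has 12 states:
  I0: { [X → . ; Y x], [X → . Y Y], [X → . x Y Y], [X → . x], [X' → . X], [Y → . c x], [Y → . c] }  — shift
  I1: { [X → ; . Y x], [Y → . c x], [Y → . c] }  — shift
  I2: { [X' → X .] }  — accept
  I3: { [X → Y . Y], [Y → . c x], [Y → . c] }  — shift
  I4: { [Y → c . x], [Y → c .] }  — shift, reduce
  I5: { [X → x . Y Y], [X → x .], [Y → . c x], [Y → . c] }  — shift, reduce
  I6: { [X → x Y . Y], [Y → . c x], [Y → . c] }  — shift
  I7: { [X → x Y Y .] }  — reduce
  I8: { [Y → c x .] }  — reduce
  I9: { [X → Y Y .] }  — reduce
  I10: { [X → ; Y . x] }  — shift
  I11: { [X → ; Y x .] }  — reduce

No state contains more than one complete item.

Answer: No reduce-reduce conflicts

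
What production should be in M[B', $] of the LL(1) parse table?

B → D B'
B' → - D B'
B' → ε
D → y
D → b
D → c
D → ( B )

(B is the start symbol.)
To find M[B', $], we find productions for B' where $ is in the predict set (PREDICT(N → α) = (FIRST(α) \ {ε}) ∪ (FOLLOW(N) if α ⇒* ε)).

Relevant sets:
  FOLLOW(B') = { $, ')' }

B' → - D B': PREDICT = { '-' }
B' → ε: PREDICT = { $, ')' }
  $ is in predict set, so this production goes in M[B', $]

M[B', $] = B' → ε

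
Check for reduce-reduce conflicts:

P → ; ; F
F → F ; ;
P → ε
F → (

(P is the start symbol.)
No reduce-reduce conflicts

Augment with P' → P and build the canonical LR(0) collection (I0 = CLOSURE({[P' → . P]}), then GOTO on every symbol after a dot until no new states appear). It has 8 states:
  I0: { [P → . ; ; F], [P → .], [P' → . P] }  — shift, reduce
  I1: { [P → ; . ; F] }  — shift
  I2: { [P' → P .] }  — accept
  I3: { [F → . (], [F → . F ; ;], [P → ; ; . F] }  — shift
  I4: { [F → ( .] }  — reduce
  I5: { [F → F . ; ;], [P → ; ; F .] }  — shift, reduce
  I6: { [F → F ; . ;] }  — shift
  I7: { [F → F ; ; .] }  — reduce

No state contains more than one complete item.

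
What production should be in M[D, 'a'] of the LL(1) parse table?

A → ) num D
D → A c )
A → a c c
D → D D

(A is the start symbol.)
D → A c ), D → D D

To find M[D, 'a'], we find productions for D where 'a' is in the predict set (PREDICT(N → α) = (FIRST(α) \ {ε}) ∪ (FOLLOW(N) if α ⇒* ε)).

Relevant sets:
  FIRST(A) = { ')', 'a' }
  FIRST(D) = { ')', 'a' }

D → A c ): PREDICT = { ')', 'a' }
  'a' is in predict set, so this production goes in M[D, 'a']
D → D D: PREDICT = { ')', 'a' }
  'a' is in predict set, so this production goes in M[D, 'a']

M[D, 'a'] = D → A c ), D → D D  (a multiply-defined cell — the grammar is not LL(1))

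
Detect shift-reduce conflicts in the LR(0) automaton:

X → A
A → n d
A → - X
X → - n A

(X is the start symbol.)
No shift-reduce conflicts

Augment with X' → X and build the canonical LR(0) collection (I0 = CLOSURE({[X' → . X]}), then GOTO on every symbol after a dot until no new states appear). It has 10 states:
  I0: { [A → . - X], [A → . n d], [X → . - n A], [X → . A], [X' → . X] }  — shift
  I1: { [A → - . X], [A → . - X], [A → . n d], [X → - . n A], [X → . - n A], [X → . A] }  — shift
  I2: { [X → A .] }  — reduce
  I3: { [X' → X .] }  — accept
  I4: { [A → n . d] }  — shift
  I5: { [A → n d .] }  — reduce
  I6: { [A → - X .] }  — reduce
  I7: { [A → . - X], [A → . n d], [A → n . d], [X → - n . A] }  — shift
  I8: { [A → - . X], [A → . - X], [A → . n d], [X → . - n A], [X → . A] }  — shift
  I9: { [X → - n A .] }  — reduce

No state contains both a complete item and a shift item.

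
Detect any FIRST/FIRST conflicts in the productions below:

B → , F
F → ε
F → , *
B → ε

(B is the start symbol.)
No FIRST/FIRST conflicts.

Productions for B:
  B → , F: FIRST = { ',' }
  B → ε: FIRST = { ε }
Productions for F:
  F → ε: FIRST = { ε }
  F → , *: FIRST = { ',' }

All alternatives of each non-terminal have pairwise disjoint FIRST sets.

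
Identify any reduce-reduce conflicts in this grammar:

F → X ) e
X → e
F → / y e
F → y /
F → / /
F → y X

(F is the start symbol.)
Augment with F' → F and build the canonical LR(0) collection (I0 = CLOSURE({[F' → . F]}), then GOTO on every symbol after a dot until no new states appear). It has 13 states:
  I0: { [F → . / /], [F → . / y e], [F → . X ) e], [F → . y /], [F → . y X], [F' → . F], [X → . e] }  — shift
  I1: { [F → / . /], [F → / . y e] }  — shift
  I2: { [F' → F .] }  — accept
  I3: { [F → X . ) e] }  — shift
  I4: { [X → e .] }  — reduce
  I5: { [F → y . /], [F → y . X], [X → . e] }  — shift
  I6: { [F → y / .] }  — reduce
  I7: { [F → y X .] }  — reduce
  I8: { [F → X ) . e] }  — shift
  I9: { [F → X ) e .] }  — reduce
  I10: { [F → / / .] }  — reduce
  I11: { [F → / y . e] }  — shift
  I12: { [F → / y e .] }  — reduce

No state contains more than one complete item.

Answer: No reduce-reduce conflicts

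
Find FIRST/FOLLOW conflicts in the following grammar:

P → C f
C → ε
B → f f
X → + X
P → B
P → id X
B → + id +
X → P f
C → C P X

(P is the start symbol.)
Nullable non-terminals: C.
FIRST sets used below: FIRST(C) = { '+', 'f', 'id', ε }, FIRST(P) = { '+', 'f', 'id' }

C: nullable alternative(s) C → ε; FOLLOW(C) = { '+', 'f', 'id' }
  C → ε: FIRST \ {ε} = { } — this is the only nullable alternative, skip
  C → C P X: FIRST \ {ε} = { '+', 'f', 'id' } — overlaps FOLLOW(C) on { '+', 'f', 'id' }: CONFLICT

B, P, X have no nullable alternative, so no FIRST/FOLLOW check is needed there.

So the grammar has 1 FIRST/FOLLOW conflict (marked CONFLICT above).

Answer: Yes. C → C P X with FOLLOW(C) on { '+', 'f', 'id' }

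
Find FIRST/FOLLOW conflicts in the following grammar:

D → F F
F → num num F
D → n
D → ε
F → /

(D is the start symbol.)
A FIRST/FOLLOW conflict occurs when a non-terminal N has a nullable alternative N → β (β ⇒* ε) and another alternative N → α with FIRST(α) ∩ FOLLOW(N) ≠ ∅: on such a lookahead the parser cannot decide between expanding α and letting N vanish via β.

Nullable non-terminals: D.
FIRST sets used below: FIRST(F) = { '/', 'num' }

D: nullable alternative(s) D → ε; FOLLOW(D) = { $ }
  D → F F: FIRST \ {ε} = { '/', 'num' } — disjoint from FOLLOW(D)
  D → n: FIRST \ {ε} = { 'n' } — disjoint from FOLLOW(D)
  D → ε: FIRST \ {ε} = { } — this is the only nullable alternative, skip

F has no nullable alternative, so no FIRST/FOLLOW check is needed there.

No FIRST/FOLLOW conflicts found.

Answer: No FIRST/FOLLOW conflicts.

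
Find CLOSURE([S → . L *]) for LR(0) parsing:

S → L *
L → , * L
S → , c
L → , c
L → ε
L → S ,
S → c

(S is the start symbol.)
Start with: [S → . L *]
  [S → . L *] has the dot before L: add [L → . , * L], [L → . , c], [L → .], [L → . S ,]
  [L → . S ,] has the dot before S: add [S → . , c], [S → . c]
No further items can be added.

CLOSURE = { [L → . , * L], [L → . , c], [L → . S ,], [L → .], [S → . , c], [S → . L *], [S → . c] }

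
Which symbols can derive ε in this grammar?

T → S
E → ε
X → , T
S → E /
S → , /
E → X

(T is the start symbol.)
{ 'E' }

A non-terminal is nullable if it can derive ε (the empty string): either it has an ε-production, or it has a production whose right-hand side consists entirely of nullable non-terminals.

ε-productions: E → ε
So E is immediately nullable.
No further non-terminal can be added: every production for the remaining non-terminals contains a terminal or a non-nullable non-terminal.
Nullable = { 'E' }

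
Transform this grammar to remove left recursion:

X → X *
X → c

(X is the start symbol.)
X is directly left-recursive. The standard transformation for
  A → A α₁ | ... | A α_m | β₁ | ... | β_n
is
  A  → β₁ A' | ... | β_n A'
  A' → α₁ A' | ... | α_m A' | ε

X → c becomes X → c X'
X → X * becomes X' → * X'
Add X' → ε

Resulting grammar:
X → c X'
X' → * X'
X' → ε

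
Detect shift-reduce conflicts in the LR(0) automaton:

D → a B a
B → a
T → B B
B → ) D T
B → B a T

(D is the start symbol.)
Yes — I6: [D → a B a .] vs [B → . ) D T]; I9: [T → B B .] vs [B → B . a T]; I10: [B → a .] vs [B → . ) D T]

Augment with D' → D and build the canonical LR(0) collection (I0 = CLOSURE({[D' → . D]}), then GOTO on every symbol after a dot until no new states appear). It has 14 states:
  I0: { [D → . a B a], [D' → . D] }  — shift
  I1: { [D' → D .] }  — accept
  I2: { [B → . ) D T], [B → . B a T], [B → . a], [D → a . B a] }  — shift
  I3: { [B → ) . D T], [D → . a B a] }  — shift
  I4: { [B → B . a T], [D → a B . a] }  — shift
  I5: { [B → a .] }  — reduce
  I6: { [B → . ) D T], [B → . B a T], [B → . a], [B → B a . T], [D → a B a .], [T → . B B] }  — shift, reduce
  I7: { [B → . ) D T], [B → . B a T], [B → . a], [B → B . a T], [T → B . B] }  — shift
  I8: { [B → B a T .] }  — reduce
  I9: { [B → B . a T], [T → B B .] }  — shift, reduce
  I10: { [B → . ) D T], [B → . B a T], [B → . a], [B → B a . T], [B → a .], [T → . B B] }  — shift, reduce
  I11: { [B → . ) D T], [B → . B a T], [B → . a], [B → B a . T], [T → . B B] }  — shift
  I12: { [B → ) D . T], [B → . ) D T], [B → . B a T], [B → . a], [T → . B B] }  — shift
  I13: { [B → ) D T .] }  — reduce

I6 contains reduce item [D → a B a .] and shift items [B → . ) D T], [B → . a] — shift-reduce conflict.
I9 contains reduce item [T → B B .] and shift item [B → B . a T] — shift-reduce conflict.
I10 contains reduce item [B → a .] and shift items [B → . ) D T], [B → . a] — shift-reduce conflict.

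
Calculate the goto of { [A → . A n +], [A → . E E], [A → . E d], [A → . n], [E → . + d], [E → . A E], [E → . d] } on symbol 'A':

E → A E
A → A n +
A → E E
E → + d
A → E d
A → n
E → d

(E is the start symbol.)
{ [A → . A n +], [A → . E E], [A → . E d], [A → . n], [A → A . n +], [E → . + d], [E → . A E], [E → . d], [E → A . E] }

GOTO(I, 'A') = CLOSURE({ [A → αX.β] : [A → α.Xβ] ∈ I, X = 'A' })

Items with dot before 'A', with the dot advanced:
  [A → . A n +] → [A → A . n +]
  [E → . A E] → [E → A . E]
Closure of the advanced items:
  [E → A . E] has the dot before E: add [E → . A E], [E → . + d], [E → . d]
  [E → . A E] has the dot before A: add [A → . A n +], [A → . E E], [A → . E d], [A → . n]

GOTO = { [A → . A n +], [A → . E E], [A → . E d], [A → . n], [A → A . n +], [E → . + d], [E → . A E], [E → . d], [E → A . E] }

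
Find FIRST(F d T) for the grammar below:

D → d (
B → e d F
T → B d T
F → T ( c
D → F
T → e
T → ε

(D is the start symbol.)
{ '(', 'e' }

FIRST sets of the non-terminals involved (from the grammar, by fixed-point iteration):
  FIRST(F) = { '(', 'e' }

To compute FIRST(F d T), process the symbols left to right:
Symbol F is a non-terminal. Add FIRST(F) \ {ε} = { '(', 'e' }
F is not nullable (ε ∉ FIRST(F)), so stop here.
FIRST(F d T) = { '(', 'e' }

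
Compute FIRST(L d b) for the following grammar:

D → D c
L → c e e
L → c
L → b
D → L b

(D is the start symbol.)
{ 'b', 'c' }

FIRST sets of the non-terminals involved (from the grammar, by fixed-point iteration):
  FIRST(L) = { 'b', 'c' }

To compute FIRST(L d b), process the symbols left to right:
Symbol L is a non-terminal. Add FIRST(L) \ {ε} = { 'b', 'c' }
L is not nullable (ε ∉ FIRST(L)), so stop here.
FIRST(L d b) = { 'b', 'c' }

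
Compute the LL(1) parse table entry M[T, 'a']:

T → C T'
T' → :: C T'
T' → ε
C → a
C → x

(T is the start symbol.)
To find M[T, 'a'], we find productions for T where 'a' is in the predict set (PREDICT(N → α) = (FIRST(α) \ {ε}) ∪ (FOLLOW(N) if α ⇒* ε)).

Relevant sets:
  FIRST(C) = { 'a', 'x' }

T → C T': PREDICT = { 'a', 'x' }
  'a' is in predict set, so this production goes in M[T, 'a']

M[T, 'a'] = T → C T'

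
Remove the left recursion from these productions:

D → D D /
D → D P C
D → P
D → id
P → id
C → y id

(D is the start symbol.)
D → P D'
D → id D'
D' → D / D'
D' → P C D'
D' → ε
P → id
C → y id

D is directly left-recursive. The standard transformation for
  A → A α₁ | ... | A α_m | β₁ | ... | β_n
is
  A  → β₁ A' | ... | β_n A'
  A' → α₁ A' | ... | α_m A' | ε

D → P becomes D → P D'
D → id becomes D → id D'
D → D D / becomes D' → D / D'
D → D P C becomes D' → P C D'
Add D' → ε

Productions for other non-terminals are unchanged:
  P → id
  C → y id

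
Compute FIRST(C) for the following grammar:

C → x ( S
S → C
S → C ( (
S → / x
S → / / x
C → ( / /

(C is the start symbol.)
To compute FIRST(C), examine every production with C on the left-hand side, reading each right-hand side left to right until a non-nullable symbol is reached.

From C → x ( S:
  - x is a terminal: add 'x' and stop
From C → ( / /:
  - '(' is a terminal: add '(' and stop

Collecting: FIRST(C) = { '(', 'x' }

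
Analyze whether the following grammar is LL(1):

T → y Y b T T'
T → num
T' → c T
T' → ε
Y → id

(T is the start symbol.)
No. Predict set conflict for T': { 'c' }

A grammar is LL(1) if for each non-terminal N with multiple productions, the predict sets of those productions are pairwise disjoint, where PREDICT(N → α) = (FIRST(α) \ {ε}) ∪ (FOLLOW(N) if α ⇒* ε).

Relevant sets:
  FOLLOW(T') = { $, 'c' }

For T:
  PREDICT(T → y Y b T T') = { 'y' }
  PREDICT(T → num) = { 'num' }
For T':
  PREDICT(T' → c T) = { 'c' }
  PREDICT(T' → ε) = { $, 'c' }
Y has a single production, so nothing to check there.

Conflict found: Predict set conflict for T': { 'c' }
The grammar is NOT LL(1).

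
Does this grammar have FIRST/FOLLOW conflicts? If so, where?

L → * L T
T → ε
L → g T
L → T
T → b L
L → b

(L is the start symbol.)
A FIRST/FOLLOW conflict occurs when a non-terminal N has a nullable alternative N → β (β ⇒* ε) and another alternative N → α with FIRST(α) ∩ FOLLOW(N) ≠ ∅: on such a lookahead the parser cannot decide between expanding α and letting N vanish via β.

Nullable non-terminals: L, T.
FIRST sets used below: FIRST(T) = { 'b', ε }

L: nullable alternative(s) L → T; FOLLOW(L) = { $, 'b' }
  L → * L T: FIRST \ {ε} = { '*' } — disjoint from FOLLOW(L)
  L → g T: FIRST \ {ε} = { 'g' } — disjoint from FOLLOW(L)
  L → T: FIRST \ {ε} = { 'b' } — this is the only nullable alternative, skip
  L → b: FIRST \ {ε} = { 'b' } — overlaps FOLLOW(L) on { 'b' }: CONFLICT

T: nullable alternative(s) T → ε; FOLLOW(T) = { $, 'b' }
  T → ε: FIRST \ {ε} = { } — this is the only nullable alternative, skip
  T → b L: FIRST \ {ε} = { 'b' } — overlaps FOLLOW(T) on { 'b' }: CONFLICT

So the grammar has 2 FIRST/FOLLOW conflicts (marked CONFLICT above).

Answer: Yes. L → b with FOLLOW(L) on { 'b' }; T → b L with FOLLOW(T) on { 'b' }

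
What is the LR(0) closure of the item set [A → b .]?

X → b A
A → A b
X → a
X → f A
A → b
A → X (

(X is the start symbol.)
To compute CLOSURE, for each item [A → α.Bβ] where B is a non-terminal, add [B → .γ] for all productions B → γ; repeat for the newly added items until nothing changes.

Start with: [A → b .]
The dot is at the end, so nothing is added.

CLOSURE = { [A → b .] }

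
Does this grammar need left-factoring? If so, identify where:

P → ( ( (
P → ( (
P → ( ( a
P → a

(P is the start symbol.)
Left-factoring is needed when two productions for the same non-terminal
share a common prefix on the right-hand side.

Productions for P:
  P → ( ( (
  P → ( (
  P → ( ( a
  P → a

Found common prefix '( (' in productions for P

Answer: Yes, P has productions with common prefix '( ('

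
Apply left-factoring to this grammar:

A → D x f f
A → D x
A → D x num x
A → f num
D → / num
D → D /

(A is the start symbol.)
A → D x A'
A' → f f
A' → ε
A' → num x
A → f num
D → / num
D → D /

Left-factoring transforms A → αβ₁ | αβ₂ into A → αA' and A' → β₁ | β₂
(α is the longest common prefix among the alternatives). Repeat until
no nonterminal has two alternatives with a common prefix.

Round 1: A has alternatives sharing prefix 'D x'. Introduce A': A → D x A'
  Add: A' → f f
  Add: A' → ε
  Add: A' → num x

No remaining common prefixes — done.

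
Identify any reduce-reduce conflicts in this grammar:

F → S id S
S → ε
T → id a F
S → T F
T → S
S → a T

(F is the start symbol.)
Yes — I9: [S → .] vs [S → a T .]; I12: [F → S id S .] vs [T → S .]

A reduce-reduce conflict occurs when an LR(0) state has two complete items [A → α .] and [B → β .] — both call for a reduction, and with no lookahead the parser cannot choose between them.

Augment with F' → F and build the canonical LR(0) collection (I0 = CLOSURE({[F' → . F]}), then GOTO on every symbol after a dot until no new states appear). It has 13 states:
  I0: { [F → . S id S], [F' → . F], [S → . T F], [S → . a T], [S → .], [T → . S], [T → . id a F] }  — shift, reduce
  I1: { [F' → F .] }  — accept
  I2: { [F → S . id S], [T → S .] }  — shift, reduce
  I3: { [F → . S id S], [S → . T F], [S → . a T], [S → .], [S → T . F], [T → . S], [T → . id a F] }  — shift, reduce
  I4: { [S → . T F], [S → . a T], [S → .], [S → a . T], [T → . S], [T → . id a F] }  — shift, reduce
  I5: { [T → id . a F] }  — shift
  I6: { [F → . S id S], [S → . T F], [S → . a T], [S → .], [T → . S], [T → . id a F], [T → id a . F] }  — shift, reduce
  I7: { [T → id a F .] }  — reduce
  I8: { [T → S .] }  — reduce
  I9: { [F → . S id S], [S → . T F], [S → . a T], [S → .], [S → T . F], [S → a T .], [T → . S], [T → . id a F] }  — shift, 2 reduces
  I10: { [S → T F .] }  — reduce
  I11: { [F → S id . S], [S → . T F], [S → . a T], [S → .], [T → . S], [T → . id a F] }  — shift, reduce
  I12: { [F → S id S .], [T → S .] }  — 2 reduces

I9 contains complete items [S → .], [S → a T .] — reduce-reduce conflict.
I12 contains complete items [F → S id S .], [T → S .] — reduce-reduce conflict.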